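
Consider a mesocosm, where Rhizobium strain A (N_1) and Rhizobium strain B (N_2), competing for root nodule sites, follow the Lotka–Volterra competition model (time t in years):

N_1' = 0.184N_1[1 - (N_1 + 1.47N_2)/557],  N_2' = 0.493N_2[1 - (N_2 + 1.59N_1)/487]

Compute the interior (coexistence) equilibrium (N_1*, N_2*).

Setting both brackets to zero gives the nullclines N_1 + 1.47N_2 = 557 and 1.59N_1 + N_2 = 487.
Substituting N_2 = 487 - 1.59N_1 into the first: N_1(1 - 1.47·1.59) = 557 - 1.47·487.
So N_1* = -159/-1.34 = 119, and then N_2* = 487 - 1.59·119 = 298.

N_1* ≈ 119, N_2* ≈ 298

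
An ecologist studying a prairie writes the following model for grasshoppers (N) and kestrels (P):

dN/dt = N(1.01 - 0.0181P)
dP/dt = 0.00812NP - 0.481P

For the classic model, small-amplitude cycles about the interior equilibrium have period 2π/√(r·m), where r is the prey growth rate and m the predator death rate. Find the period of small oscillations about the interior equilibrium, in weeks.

T ≈ 9.01 weeks

Here r = 1.01 and m = 0.481, so r·m = 0.486.
ω = √0.486 = 0.697 per week, hence T = 2π/ω ≈ 9.01 weeks.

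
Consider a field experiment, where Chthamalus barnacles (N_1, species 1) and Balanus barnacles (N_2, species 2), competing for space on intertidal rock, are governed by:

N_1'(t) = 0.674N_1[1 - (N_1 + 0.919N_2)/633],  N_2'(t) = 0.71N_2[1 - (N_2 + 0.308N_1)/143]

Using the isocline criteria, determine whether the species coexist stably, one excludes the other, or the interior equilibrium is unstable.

species 1 excludes species 2

Compare the nullcline intercepts: K1/α12 = 633/0.919 = 689 > K2 = 143; K2/α21 = 143/0.308 = 464 < K1 = 633.
Since the inequalities point opposite ways, species 1 can invade but species 2 cannot.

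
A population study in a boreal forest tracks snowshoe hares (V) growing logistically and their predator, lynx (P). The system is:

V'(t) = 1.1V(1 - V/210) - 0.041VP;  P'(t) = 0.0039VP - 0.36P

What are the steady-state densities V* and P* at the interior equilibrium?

From dP/dt = 0 with P > 0: 0.0039V* = 0.36, so V* = 92.3.
Substitute into dV/dt = 0: 1.1(1 - 92.3/210) = 0.041P*.
The bracket is 0.56, giving P* = 0.616/0.041 = 15.

V* ≈ 92.3, P* ≈ 15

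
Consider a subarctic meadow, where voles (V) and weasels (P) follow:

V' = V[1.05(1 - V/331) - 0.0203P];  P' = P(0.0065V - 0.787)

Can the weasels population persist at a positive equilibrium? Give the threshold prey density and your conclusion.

The predator equation gives dP/dt > 0 only when V > 0.787/0.0065 = 121.
Without the predator, V → K = 331. Since 331 > 121, the predator can invade and persist.

Threshold V = 121; K > 121, so yes, the predator persists.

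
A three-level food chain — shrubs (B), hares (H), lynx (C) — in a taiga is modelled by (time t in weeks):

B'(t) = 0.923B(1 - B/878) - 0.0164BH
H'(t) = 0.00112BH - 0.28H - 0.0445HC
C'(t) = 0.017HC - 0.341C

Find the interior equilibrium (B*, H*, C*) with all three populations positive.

B* ≈ 565, H* ≈ 20.1, C* ≈ 7.93

From dC/dt = 0: 0.017H* = 0.341, so H* = 20.1.
From dB/dt = 0: 0.923(1 - B*/878) = 0.0164·20.1, giving B* = 878·(1 - 0.356) = 565.
From dH/dt = 0: 0.00112·565 - 0.28 = 0.0445C*, so C* = 0.353/0.0445 = 7.93.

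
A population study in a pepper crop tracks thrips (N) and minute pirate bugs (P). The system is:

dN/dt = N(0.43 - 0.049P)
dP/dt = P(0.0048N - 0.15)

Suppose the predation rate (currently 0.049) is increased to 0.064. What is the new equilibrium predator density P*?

At the interior fixed point, setting dN/dt = 0 with N > 0 fixes P* = (prey growth rate)/(NP coefficient) — independent of the other coefficients.
With the change, P* = 0.43/0.064 = 6.72; it falls from 8.78.

P* ≈ 6.72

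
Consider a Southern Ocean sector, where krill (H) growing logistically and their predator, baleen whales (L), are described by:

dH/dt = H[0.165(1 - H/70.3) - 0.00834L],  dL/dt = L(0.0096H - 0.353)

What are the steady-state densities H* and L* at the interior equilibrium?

H* ≈ 36.8, L* ≈ 9.44

From dL/dt = 0 with L > 0: 0.0096H* = 0.353, so H* = 36.8.
Substitute into dH/dt = 0: 0.165(1 - 36.8/70.3) = 0.00834L*.
The bracket is 0.477, giving L* = 0.0787/0.00834 = 9.44.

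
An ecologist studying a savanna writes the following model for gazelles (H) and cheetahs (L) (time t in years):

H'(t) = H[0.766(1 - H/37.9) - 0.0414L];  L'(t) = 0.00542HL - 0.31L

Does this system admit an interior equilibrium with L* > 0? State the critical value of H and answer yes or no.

Threshold H = 57.2; K < 57.2, so no, the predator goes extinct.

The predator equation gives dL/dt > 0 only when H > 0.31/0.00542 = 57.2.
Without the predator, H → K = 37.9. Since 37.9 < 57.2, the predator cannot invade.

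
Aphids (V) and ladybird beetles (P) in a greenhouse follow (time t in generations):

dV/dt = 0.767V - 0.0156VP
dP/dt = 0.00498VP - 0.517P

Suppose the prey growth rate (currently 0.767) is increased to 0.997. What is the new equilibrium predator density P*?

P* ≈ 63.9

At the interior fixed point, setting dV/dt = 0 with V > 0 fixes P* = (prey growth rate)/(VP coefficient) — independent of the other coefficients.
With the change, P* = 0.997/0.0156 = 63.9; it rises from 49.2.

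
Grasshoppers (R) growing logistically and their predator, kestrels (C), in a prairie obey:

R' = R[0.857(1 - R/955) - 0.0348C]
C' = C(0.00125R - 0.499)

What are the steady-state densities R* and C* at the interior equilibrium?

R* ≈ 399, C* ≈ 14.3

From dC/dt = 0 with C > 0: 0.00125R* = 0.499, so R* = 399.
Substitute into dR/dt = 0: 0.857(1 - 399/955) = 0.0348C*.
The bracket is 0.582, giving C* = 0.499/0.0348 = 14.3.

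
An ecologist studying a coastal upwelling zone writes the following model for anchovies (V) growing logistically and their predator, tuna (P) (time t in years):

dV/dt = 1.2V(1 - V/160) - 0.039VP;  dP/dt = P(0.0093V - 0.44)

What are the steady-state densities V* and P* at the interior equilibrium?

From dP/dt = 0 with P > 0: 0.0093V* = 0.44, so V* = 47.3.
Substitute into dV/dt = 0: 1.2(1 - 47.3/160) = 0.039P*.
The bracket is 0.704, giving P* = 0.845/0.039 = 21.7.

V* ≈ 47.3, P* ≈ 21.7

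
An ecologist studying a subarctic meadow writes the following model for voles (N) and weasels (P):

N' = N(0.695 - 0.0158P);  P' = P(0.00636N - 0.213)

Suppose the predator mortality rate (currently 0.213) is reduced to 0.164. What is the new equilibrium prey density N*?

N* ≈ 25.8

At the interior fixed point, setting dP/dt = 0 with P > 0 fixes N* = (predator death rate)/(NP coefficient) — independent of the other coefficients.
With the change, N* = 0.164/0.00636 = 25.8; it falls from 33.5.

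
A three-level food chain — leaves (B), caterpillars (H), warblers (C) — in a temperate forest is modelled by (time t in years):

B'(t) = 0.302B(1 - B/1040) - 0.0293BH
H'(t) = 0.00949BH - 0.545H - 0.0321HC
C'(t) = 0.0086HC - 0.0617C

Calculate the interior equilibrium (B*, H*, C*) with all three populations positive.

B* ≈ 316, H* ≈ 7.17, C* ≈ 76.5

From dC/dt = 0: 0.0086H* = 0.0617, so H* = 7.17.
From dB/dt = 0: 0.302(1 - B*/1040) = 0.0293·7.17, giving B* = 1040·(1 - 0.696) = 316.
From dH/dt = 0: 0.00949·316 - 0.545 = 0.0321C*, so C* = 2.45/0.0321 = 76.5.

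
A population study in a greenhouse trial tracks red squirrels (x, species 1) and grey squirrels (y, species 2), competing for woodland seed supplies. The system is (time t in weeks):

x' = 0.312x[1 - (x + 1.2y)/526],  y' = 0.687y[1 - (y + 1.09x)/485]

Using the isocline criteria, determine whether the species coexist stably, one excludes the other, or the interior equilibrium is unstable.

unstable coexistence (outcome depends on initial conditions)

Compare the nullcline intercepts: K1/α12 = 526/1.2 = 438 < K2 = 485; K2/α21 = 485/1.09 = 445 < K1 = 526.
Since both are reversed, neither can invade when rare; the interior point is a saddle.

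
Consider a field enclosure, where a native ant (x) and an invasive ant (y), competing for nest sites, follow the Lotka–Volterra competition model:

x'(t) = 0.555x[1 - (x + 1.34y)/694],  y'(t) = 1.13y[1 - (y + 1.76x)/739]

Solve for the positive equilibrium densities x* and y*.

Setting both brackets to zero gives the nullclines x + 1.34y = 694 and 1.76x + y = 739.
Substituting y = 739 - 1.76x into the first: x(1 - 1.34·1.76) = 694 - 1.34·739.
So x* = -296/-1.36 = 218, and then y* = 739 - 1.76·218 = 355.

x* ≈ 218, y* ≈ 355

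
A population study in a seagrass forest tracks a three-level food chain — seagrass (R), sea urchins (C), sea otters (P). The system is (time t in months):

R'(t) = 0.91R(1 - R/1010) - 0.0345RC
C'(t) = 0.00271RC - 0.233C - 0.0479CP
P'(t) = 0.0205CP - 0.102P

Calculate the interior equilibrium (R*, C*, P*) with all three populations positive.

R* ≈ 819, C* ≈ 4.98, P* ≈ 41.5

From dP/dt = 0: 0.0205C* = 0.102, so C* = 4.98.
From dR/dt = 0: 0.91(1 - R*/1010) = 0.0345·4.98, giving R* = 1010·(1 - 0.189) = 819.
From dC/dt = 0: 0.00271·819 - 0.233 = 0.0479P*, so P* = 1.99/0.0479 = 41.5.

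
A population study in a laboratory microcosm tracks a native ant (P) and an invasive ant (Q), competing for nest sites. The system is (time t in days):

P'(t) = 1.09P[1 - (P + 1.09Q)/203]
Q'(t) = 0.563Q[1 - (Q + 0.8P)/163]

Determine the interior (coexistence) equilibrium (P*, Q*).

P* ≈ 198, Q* ≈ 4.69

Setting both brackets to zero gives the nullclines P + 1.09Q = 203 and 0.8P + Q = 163.
Substituting Q = 163 - 0.8P into the first: P(1 - 1.09·0.8) = 203 - 1.09·163.
So P* = 25.3/0.128 = 198, and then Q* = 163 - 0.8·198 = 4.69.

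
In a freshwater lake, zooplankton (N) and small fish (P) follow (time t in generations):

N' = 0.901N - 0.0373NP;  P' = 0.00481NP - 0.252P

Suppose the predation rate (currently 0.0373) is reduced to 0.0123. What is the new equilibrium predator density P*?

P* ≈ 73.3

At the interior fixed point, setting dN/dt = 0 with N > 0 fixes P* = (prey growth rate)/(NP coefficient) — independent of the other coefficients.
With the change, P* = 0.901/0.0123 = 73.3; it rises from 24.2.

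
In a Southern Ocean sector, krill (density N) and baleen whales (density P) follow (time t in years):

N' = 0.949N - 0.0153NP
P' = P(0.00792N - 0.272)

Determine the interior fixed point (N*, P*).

Set dP/dt = 0 with P > 0: 0.00792N - 0.272 = 0, so N* = 0.272/0.00792 = 34.3.
Set dN/dt = 0 with N > 0: 0.949 - 0.0153P = 0, so P* = 0.949/0.0153 = 62.

N* ≈ 34.3, P* ≈ 62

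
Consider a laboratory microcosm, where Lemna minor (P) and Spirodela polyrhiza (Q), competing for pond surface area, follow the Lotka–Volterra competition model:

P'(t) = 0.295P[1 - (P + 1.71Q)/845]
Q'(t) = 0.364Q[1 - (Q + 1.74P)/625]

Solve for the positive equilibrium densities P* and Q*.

P* ≈ 113, Q* ≈ 428

Setting both brackets to zero gives the nullclines P + 1.71Q = 845 and 1.74P + Q = 625.
Substituting Q = 625 - 1.74P into the first: P(1 - 1.71·1.74) = 845 - 1.71·625.
So P* = -224/-1.98 = 113, and then Q* = 625 - 1.74·113 = 428.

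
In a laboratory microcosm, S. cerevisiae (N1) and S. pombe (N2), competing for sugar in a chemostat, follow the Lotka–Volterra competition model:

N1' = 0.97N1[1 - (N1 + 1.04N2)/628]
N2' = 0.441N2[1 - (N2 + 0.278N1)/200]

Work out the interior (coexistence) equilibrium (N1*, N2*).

N1* ≈ 591, N2* ≈ 35.8

Setting both brackets to zero gives the nullclines N1 + 1.04N2 = 628 and 0.278N1 + N2 = 200.
Substituting N2 = 200 - 0.278N1 into the first: N1(1 - 1.04·0.278) = 628 - 1.04·200.
So N1* = 420/0.711 = 591, and then N2* = 200 - 0.278·591 = 35.8.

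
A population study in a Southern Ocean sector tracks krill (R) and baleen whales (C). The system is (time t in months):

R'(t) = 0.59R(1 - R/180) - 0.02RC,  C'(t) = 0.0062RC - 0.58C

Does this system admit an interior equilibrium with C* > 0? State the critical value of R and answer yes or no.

The predator equation gives dC/dt > 0 only when R > 0.58/0.0062 = 93.5.
Without the predator, R → K = 180. Since 180 > 93.5, the predator can invade and persist.

Threshold R = 93.5; K > 93.5, so yes, the predator persists.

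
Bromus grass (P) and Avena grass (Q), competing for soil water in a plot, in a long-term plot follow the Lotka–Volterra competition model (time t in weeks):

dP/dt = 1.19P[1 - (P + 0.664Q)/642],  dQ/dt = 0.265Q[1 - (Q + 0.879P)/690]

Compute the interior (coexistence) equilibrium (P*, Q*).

Setting both brackets to zero gives the nullclines P + 0.664Q = 642 and 0.879P + Q = 690.
Substituting Q = 690 - 0.879P into the first: P(1 - 0.664·0.879) = 642 - 0.664·690.
So P* = 184/0.416 = 442, and then Q* = 690 - 0.879·442 = 302.

P* ≈ 442, Q* ≈ 302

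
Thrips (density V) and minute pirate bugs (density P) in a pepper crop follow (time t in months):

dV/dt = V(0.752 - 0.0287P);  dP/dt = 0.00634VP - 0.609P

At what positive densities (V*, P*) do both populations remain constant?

V* ≈ 96.1, P* ≈ 26.2

Set dP/dt = 0 with P > 0: 0.00634V - 0.609 = 0, so V* = 0.609/0.00634 = 96.1.
Set dV/dt = 0 with V > 0: 0.752 - 0.0287P = 0, so P* = 0.752/0.0287 = 26.2.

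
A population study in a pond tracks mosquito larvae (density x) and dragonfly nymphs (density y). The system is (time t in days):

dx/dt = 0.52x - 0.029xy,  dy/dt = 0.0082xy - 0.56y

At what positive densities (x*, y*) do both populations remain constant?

Set dy/dt = 0 with y > 0: 0.0082x - 0.56 = 0, so x* = 0.56/0.0082 = 68.3.
Set dx/dt = 0 with x > 0: 0.52 - 0.029y = 0, so y* = 0.52/0.029 = 17.9.

x* ≈ 68.3, y* ≈ 17.9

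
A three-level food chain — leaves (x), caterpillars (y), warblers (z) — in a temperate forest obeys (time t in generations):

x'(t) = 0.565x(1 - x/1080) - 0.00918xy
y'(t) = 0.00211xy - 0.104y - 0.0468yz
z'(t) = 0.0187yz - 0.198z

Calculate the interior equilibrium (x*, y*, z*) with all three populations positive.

From dz/dt = 0: 0.0187y* = 0.198, so y* = 10.6.
From dx/dt = 0: 0.565(1 - x*/1080) = 0.00918·10.6, giving x* = 1080·(1 - 0.172) = 894.
From dy/dt = 0: 0.00211·894 - 0.104 = 0.0468z*, so z* = 1.78/0.0468 = 38.1.

x* ≈ 894, y* ≈ 10.6, z* ≈ 38.1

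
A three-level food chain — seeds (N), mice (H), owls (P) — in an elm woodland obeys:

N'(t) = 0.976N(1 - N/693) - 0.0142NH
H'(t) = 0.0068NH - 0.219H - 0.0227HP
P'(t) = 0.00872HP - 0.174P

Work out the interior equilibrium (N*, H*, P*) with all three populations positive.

From dP/dt = 0: 0.00872H* = 0.174, so H* = 20.
From dN/dt = 0: 0.976(1 - N*/693) = 0.0142·20, giving N* = 693·(1 - 0.29) = 492.
From dH/dt = 0: 0.0068·492 - 0.219 = 0.0227P*, so P* = 3.13/0.0227 = 138.

N* ≈ 492, H* ≈ 20, P* ≈ 138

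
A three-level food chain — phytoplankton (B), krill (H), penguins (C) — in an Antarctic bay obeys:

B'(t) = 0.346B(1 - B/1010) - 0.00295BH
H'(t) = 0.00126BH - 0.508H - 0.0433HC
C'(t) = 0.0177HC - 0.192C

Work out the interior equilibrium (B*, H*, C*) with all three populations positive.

B* ≈ 917, H* ≈ 10.8, C* ≈ 14.9

From dC/dt = 0: 0.0177H* = 0.192, so H* = 10.8.
From dB/dt = 0: 0.346(1 - B*/1010) = 0.00295·10.8, giving B* = 1010·(1 - 0.0925) = 917.
From dH/dt = 0: 0.00126·917 - 0.508 = 0.0433C*, so C* = 0.647/0.0433 = 14.9.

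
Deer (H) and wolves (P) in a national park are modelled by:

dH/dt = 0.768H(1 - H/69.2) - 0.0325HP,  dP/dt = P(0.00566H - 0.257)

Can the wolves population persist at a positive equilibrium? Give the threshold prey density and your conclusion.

Threshold H = 45.4; K > 45.4, so yes, the predator persists.

The predator equation gives dP/dt > 0 only when H > 0.257/0.00566 = 45.4.
Without the predator, H → K = 69.2. Since 69.2 > 45.4, the predator can invade and persist.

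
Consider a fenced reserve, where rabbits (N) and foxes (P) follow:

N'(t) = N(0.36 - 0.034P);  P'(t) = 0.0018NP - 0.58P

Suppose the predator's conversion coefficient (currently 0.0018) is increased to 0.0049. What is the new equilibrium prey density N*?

N* ≈ 118

At the interior fixed point, setting dP/dt = 0 with P > 0 fixes N* = (predator death rate)/(NP coefficient) — independent of the other coefficients.
With the change, N* = 0.58/0.0049 = 118; it falls from 322.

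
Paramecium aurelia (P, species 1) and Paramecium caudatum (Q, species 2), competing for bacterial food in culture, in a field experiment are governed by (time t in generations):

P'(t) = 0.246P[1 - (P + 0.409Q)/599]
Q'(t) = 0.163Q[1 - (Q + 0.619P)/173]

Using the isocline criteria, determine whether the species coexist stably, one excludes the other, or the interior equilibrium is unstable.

species 1 excludes species 2

Compare the nullcline intercepts: K1/α12 = 599/0.409 = 1460 > K2 = 173; K2/α21 = 173/0.619 = 279 < K1 = 599.
Since the inequalities point opposite ways, species 1 can invade but species 2 cannot.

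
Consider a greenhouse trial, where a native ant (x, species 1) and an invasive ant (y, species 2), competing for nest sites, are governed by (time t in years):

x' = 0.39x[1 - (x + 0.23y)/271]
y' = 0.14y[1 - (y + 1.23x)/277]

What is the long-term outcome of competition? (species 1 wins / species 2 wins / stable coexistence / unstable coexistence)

species 1 excludes species 2

Compare the nullcline intercepts: K1/α12 = 271/0.23 = 1180 > K2 = 277; K2/α21 = 277/1.23 = 225 < K1 = 271.
Since the inequalities point opposite ways, species 1 can invade but species 2 cannot.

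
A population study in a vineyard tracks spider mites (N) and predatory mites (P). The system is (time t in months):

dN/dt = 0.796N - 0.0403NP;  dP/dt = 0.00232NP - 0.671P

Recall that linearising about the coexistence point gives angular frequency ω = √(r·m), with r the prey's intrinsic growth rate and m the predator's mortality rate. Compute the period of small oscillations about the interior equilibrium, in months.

Here r = 0.796 and m = 0.671, so r·m = 0.534.
ω = √0.534 = 0.731 per month, hence T = 2π/ω ≈ 8.6 months.

T ≈ 8.6 months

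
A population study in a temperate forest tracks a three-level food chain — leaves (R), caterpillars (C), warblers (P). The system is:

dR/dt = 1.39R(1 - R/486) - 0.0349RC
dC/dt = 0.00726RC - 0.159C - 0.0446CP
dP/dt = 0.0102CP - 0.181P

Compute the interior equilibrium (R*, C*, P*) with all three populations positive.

R* ≈ 269, C* ≈ 17.7, P* ≈ 40.3

From dP/dt = 0: 0.0102C* = 0.181, so C* = 17.7.
From dR/dt = 0: 1.39(1 - R*/486) = 0.0349·17.7, giving R* = 486·(1 - 0.446) = 269.
From dC/dt = 0: 0.00726·269 - 0.159 = 0.0446P*, so P* = 1.8/0.0446 = 40.3.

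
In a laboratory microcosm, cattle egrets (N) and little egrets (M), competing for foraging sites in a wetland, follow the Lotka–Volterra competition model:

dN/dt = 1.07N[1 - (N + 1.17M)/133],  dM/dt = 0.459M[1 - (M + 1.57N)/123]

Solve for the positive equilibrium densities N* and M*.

Setting both brackets to zero gives the nullclines N + 1.17M = 133 and 1.57N + M = 123.
Substituting M = 123 - 1.57N into the first: N(1 - 1.17·1.57) = 133 - 1.17·123.
So N* = -10.9/-0.837 = 13, and then M* = 123 - 1.57·13 = 103.

N* ≈ 13, M* ≈ 103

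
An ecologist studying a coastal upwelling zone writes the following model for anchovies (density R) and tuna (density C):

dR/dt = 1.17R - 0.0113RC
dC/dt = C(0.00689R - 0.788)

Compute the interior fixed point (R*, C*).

R* ≈ 114, C* ≈ 104

Set dC/dt = 0 with C > 0: 0.00689R - 0.788 = 0, so R* = 0.788/0.00689 = 114.
Set dR/dt = 0 with R > 0: 1.17 - 0.0113C = 0, so C* = 1.17/0.0113 = 104.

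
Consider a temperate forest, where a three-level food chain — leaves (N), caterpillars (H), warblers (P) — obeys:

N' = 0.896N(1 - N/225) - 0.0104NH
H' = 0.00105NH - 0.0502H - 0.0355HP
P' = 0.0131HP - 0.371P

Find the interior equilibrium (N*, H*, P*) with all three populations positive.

N* ≈ 151, H* ≈ 28.3, P* ≈ 3.05

From dP/dt = 0: 0.0131H* = 0.371, so H* = 28.3.
From dN/dt = 0: 0.896(1 - N*/225) = 0.0104·28.3, giving N* = 225·(1 - 0.329) = 151.
From dH/dt = 0: 0.00105·151 - 0.0502 = 0.0355P*, so P* = 0.108/0.0355 = 3.05.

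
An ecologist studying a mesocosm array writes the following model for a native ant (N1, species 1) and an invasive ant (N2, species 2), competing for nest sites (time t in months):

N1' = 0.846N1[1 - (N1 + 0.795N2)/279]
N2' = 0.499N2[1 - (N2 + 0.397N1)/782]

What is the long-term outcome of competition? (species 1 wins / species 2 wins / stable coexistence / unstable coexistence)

species 2 excludes species 1

Compare the nullcline intercepts: K1/α12 = 279/0.795 = 351 < K2 = 782; K2/α21 = 782/0.397 = 1970 > K1 = 279.
Since the inequalities point opposite ways, species 2 can invade but species 1 cannot.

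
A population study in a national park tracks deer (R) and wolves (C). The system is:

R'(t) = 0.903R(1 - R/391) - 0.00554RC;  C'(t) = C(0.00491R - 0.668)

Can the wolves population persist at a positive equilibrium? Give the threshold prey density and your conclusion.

The predator equation gives dC/dt > 0 only when R > 0.668/0.00491 = 136.
Without the predator, R → K = 391. Since 391 > 136, the predator can invade and persist.

Threshold R = 136; K > 136, so yes, the predator persists.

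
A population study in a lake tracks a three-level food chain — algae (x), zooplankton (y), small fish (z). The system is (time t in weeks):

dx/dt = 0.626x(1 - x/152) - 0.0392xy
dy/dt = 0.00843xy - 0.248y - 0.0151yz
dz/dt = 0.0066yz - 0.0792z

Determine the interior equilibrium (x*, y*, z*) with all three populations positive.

From dz/dt = 0: 0.0066y* = 0.0792, so y* = 12.
From dx/dt = 0: 0.626(1 - x*/152) = 0.0392·12, giving x* = 152·(1 - 0.751) = 37.8.
From dy/dt = 0: 0.00843·37.8 - 0.248 = 0.0151z*, so z* = 0.0705/0.0151 = 4.67.

x* ≈ 37.8, y* ≈ 12, z* ≈ 4.67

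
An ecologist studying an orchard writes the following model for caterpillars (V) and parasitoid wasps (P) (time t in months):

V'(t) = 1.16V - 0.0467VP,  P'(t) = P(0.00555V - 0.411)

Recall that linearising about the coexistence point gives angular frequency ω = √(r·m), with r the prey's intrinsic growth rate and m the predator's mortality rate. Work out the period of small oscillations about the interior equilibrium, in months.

T ≈ 9.1 months

Here r = 1.16 and m = 0.411, so r·m = 0.477.
ω = √0.477 = 0.69 per month, hence T = 2π/ω ≈ 9.1 months.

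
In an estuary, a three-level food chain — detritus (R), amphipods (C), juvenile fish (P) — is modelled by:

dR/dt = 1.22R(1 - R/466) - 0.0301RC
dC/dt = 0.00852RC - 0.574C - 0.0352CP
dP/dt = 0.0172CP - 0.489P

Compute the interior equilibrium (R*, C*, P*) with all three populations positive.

From dP/dt = 0: 0.0172C* = 0.489, so C* = 28.4.
From dR/dt = 0: 1.22(1 - R*/466) = 0.0301·28.4, giving R* = 466·(1 - 0.701) = 139.
From dC/dt = 0: 0.00852·139 - 0.574 = 0.0352P*, so P* = 0.611/0.0352 = 17.4.

R* ≈ 139, C* ≈ 28.4, P* ≈ 17.4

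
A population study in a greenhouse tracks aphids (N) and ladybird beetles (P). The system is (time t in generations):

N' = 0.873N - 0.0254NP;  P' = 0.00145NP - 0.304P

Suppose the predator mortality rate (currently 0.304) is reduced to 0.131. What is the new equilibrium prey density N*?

At the interior fixed point, setting dP/dt = 0 with P > 0 fixes N* = (predator death rate)/(NP coefficient) — independent of the other coefficients.
With the change, N* = 0.131/0.00145 = 90.3; it falls from 210.

N* ≈ 90.3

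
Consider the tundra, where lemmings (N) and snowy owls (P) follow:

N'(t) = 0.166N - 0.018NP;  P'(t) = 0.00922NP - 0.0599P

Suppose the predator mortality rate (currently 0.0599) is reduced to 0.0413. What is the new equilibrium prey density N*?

At the interior fixed point, setting dP/dt = 0 with P > 0 fixes N* = (predator death rate)/(NP coefficient) — independent of the other coefficients.
With the change, N* = 0.0413/0.00922 = 4.48; it falls from 6.5.

N* ≈ 4.48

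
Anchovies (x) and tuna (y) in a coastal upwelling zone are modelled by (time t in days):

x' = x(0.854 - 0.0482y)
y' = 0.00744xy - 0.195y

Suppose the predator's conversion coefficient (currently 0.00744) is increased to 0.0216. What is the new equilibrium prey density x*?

x* ≈ 9.03

At the interior fixed point, setting dy/dt = 0 with y > 0 fixes x* = (predator death rate)/(xy coefficient) — independent of the other coefficients.
With the change, x* = 0.195/0.0216 = 9.03; it falls from 26.2.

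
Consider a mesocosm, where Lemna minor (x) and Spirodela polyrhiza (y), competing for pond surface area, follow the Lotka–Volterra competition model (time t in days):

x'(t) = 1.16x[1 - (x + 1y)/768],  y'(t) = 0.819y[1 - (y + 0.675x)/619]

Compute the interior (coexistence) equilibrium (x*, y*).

x* ≈ 458, y* ≈ 310

Setting both brackets to zero gives the nullclines x + 1y = 768 and 0.675x + y = 619.
Substituting y = 619 - 0.675x into the first: x(1 - 1·0.675) = 768 - 1·619.
So x* = 149/0.325 = 458, and then y* = 619 - 0.675·458 = 310.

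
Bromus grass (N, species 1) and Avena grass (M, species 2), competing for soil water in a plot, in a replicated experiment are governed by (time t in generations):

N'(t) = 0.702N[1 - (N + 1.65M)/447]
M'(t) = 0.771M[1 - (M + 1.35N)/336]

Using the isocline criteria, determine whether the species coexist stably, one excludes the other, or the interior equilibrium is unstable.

unstable coexistence (outcome depends on initial conditions)

Compare the nullcline intercepts: K1/α12 = 447/1.65 = 271 < K2 = 336; K2/α21 = 336/1.35 = 249 < K1 = 447.
Since both are reversed, neither can invade when rare; the interior point is a saddle.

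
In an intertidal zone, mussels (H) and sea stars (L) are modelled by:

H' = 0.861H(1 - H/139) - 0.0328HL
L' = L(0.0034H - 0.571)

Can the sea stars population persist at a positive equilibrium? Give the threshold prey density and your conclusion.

The predator equation gives dL/dt > 0 only when H > 0.571/0.0034 = 168.
Without the predator, H → K = 139. Since 139 < 168, the predator cannot invade.

Threshold H = 168; K < 168, so no, the predator goes extinct.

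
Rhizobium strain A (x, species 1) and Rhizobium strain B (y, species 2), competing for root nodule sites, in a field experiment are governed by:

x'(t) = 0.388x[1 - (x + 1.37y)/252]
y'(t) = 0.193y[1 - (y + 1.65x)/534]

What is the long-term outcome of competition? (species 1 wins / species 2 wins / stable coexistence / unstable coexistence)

species 2 excludes species 1

Compare the nullcline intercepts: K1/α12 = 252/1.37 = 184 < K2 = 534; K2/α21 = 534/1.65 = 324 > K1 = 252.
Since the inequalities point opposite ways, species 2 can invade but species 1 cannot.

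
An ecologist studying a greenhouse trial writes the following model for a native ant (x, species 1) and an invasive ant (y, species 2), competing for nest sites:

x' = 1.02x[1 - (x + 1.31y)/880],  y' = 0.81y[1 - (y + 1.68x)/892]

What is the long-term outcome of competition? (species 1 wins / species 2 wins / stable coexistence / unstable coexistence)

Compare the nullcline intercepts: K1/α12 = 880/1.31 = 672 < K2 = 892; K2/α21 = 892/1.68 = 531 < K1 = 880.
Since both are reversed, neither can invade when rare; the interior point is a saddle.

unstable coexistence (outcome depends on initial conditions)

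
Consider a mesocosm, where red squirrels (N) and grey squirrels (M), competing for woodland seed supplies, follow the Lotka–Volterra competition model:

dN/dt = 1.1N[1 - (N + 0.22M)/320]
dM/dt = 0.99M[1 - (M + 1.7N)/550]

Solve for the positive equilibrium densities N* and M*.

N* ≈ 318, M* ≈ 9.58

Setting both brackets to zero gives the nullclines N + 0.22M = 320 and 1.7N + M = 550.
Substituting M = 550 - 1.7N into the first: N(1 - 0.22·1.7) = 320 - 0.22·550.
So N* = 199/0.626 = 318, and then M* = 550 - 1.7·318 = 9.58.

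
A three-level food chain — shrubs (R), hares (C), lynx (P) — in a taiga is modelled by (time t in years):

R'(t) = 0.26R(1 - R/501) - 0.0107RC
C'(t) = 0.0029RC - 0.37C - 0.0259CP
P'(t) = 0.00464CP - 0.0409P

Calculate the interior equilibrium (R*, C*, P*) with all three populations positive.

R* ≈ 319, C* ≈ 8.81, P* ≈ 21.5

From dP/dt = 0: 0.00464C* = 0.0409, so C* = 8.81.
From dR/dt = 0: 0.26(1 - R*/501) = 0.0107·8.81, giving R* = 501·(1 - 0.363) = 319.
From dC/dt = 0: 0.0029·319 - 0.37 = 0.0259P*, so P* = 0.556/0.0259 = 21.5.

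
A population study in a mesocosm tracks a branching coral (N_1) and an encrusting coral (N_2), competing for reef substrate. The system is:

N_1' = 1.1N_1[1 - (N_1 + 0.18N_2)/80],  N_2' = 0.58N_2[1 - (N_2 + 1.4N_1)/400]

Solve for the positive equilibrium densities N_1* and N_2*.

Setting both brackets to zero gives the nullclines N_1 + 0.18N_2 = 80 and 1.4N_1 + N_2 = 400.
Substituting N_2 = 400 - 1.4N_1 into the first: N_1(1 - 0.18·1.4) = 80 - 0.18·400.
So N_1* = 8/0.748 = 10.7, and then N_2* = 400 - 1.4·10.7 = 385.

N_1* ≈ 10.7, N_2* ≈ 385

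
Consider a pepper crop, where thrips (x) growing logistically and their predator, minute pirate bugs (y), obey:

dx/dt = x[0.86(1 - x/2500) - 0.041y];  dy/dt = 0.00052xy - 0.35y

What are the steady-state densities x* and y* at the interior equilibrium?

From dy/dt = 0 with y > 0: 0.00052x* = 0.35, so x* = 673.
Substitute into dx/dt = 0: 0.86(1 - 673/2500) = 0.041y*.
The bracket is 0.731, giving y* = 0.628/0.041 = 15.3.

x* ≈ 673, y* ≈ 15.3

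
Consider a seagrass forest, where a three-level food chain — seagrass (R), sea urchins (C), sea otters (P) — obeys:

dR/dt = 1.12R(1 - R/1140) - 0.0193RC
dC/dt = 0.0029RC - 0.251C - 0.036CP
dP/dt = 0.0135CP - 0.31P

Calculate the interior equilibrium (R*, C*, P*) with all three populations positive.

R* ≈ 689, C* ≈ 23, P* ≈ 48.5

From dP/dt = 0: 0.0135C* = 0.31, so C* = 23.
From dR/dt = 0: 1.12(1 - R*/1140) = 0.0193·23, giving R* = 1140·(1 - 0.396) = 689.
From dC/dt = 0: 0.0029·689 - 0.251 = 0.036P*, so P* = 1.75/0.036 = 48.5.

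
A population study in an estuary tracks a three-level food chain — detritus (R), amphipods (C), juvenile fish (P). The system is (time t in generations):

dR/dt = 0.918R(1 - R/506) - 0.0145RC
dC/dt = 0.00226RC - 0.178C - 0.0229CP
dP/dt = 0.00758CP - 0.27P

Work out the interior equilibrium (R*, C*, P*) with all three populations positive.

R* ≈ 221, C* ≈ 35.6, P* ≈ 14.1

From dP/dt = 0: 0.00758C* = 0.27, so C* = 35.6.
From dR/dt = 0: 0.918(1 - R*/506) = 0.0145·35.6, giving R* = 506·(1 - 0.563) = 221.
From dC/dt = 0: 0.00226·221 - 0.178 = 0.0229P*, so P* = 0.322/0.0229 = 14.1.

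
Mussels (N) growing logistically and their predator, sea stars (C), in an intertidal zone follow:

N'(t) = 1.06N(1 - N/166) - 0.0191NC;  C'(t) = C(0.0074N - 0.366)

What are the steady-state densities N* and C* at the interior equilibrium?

From dC/dt = 0 with C > 0: 0.0074N* = 0.366, so N* = 49.5.
Substitute into dN/dt = 0: 1.06(1 - 49.5/166) = 0.0191C*.
The bracket is 0.702, giving C* = 0.744/0.0191 = 39.

N* ≈ 49.5, C* ≈ 39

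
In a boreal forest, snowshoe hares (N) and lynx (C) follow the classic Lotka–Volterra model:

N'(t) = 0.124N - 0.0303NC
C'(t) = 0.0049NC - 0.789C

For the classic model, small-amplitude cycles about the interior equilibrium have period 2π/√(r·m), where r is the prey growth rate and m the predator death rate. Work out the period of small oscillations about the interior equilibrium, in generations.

Here r = 0.124 and m = 0.789, so r·m = 0.0978.
ω = √0.0978 = 0.313 per generation, hence T = 2π/ω ≈ 20.1 generations.

T ≈ 20.1 generations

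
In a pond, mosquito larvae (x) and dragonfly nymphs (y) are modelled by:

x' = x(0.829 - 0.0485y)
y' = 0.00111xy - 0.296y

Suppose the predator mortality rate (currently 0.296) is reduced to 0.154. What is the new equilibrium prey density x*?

x* ≈ 139

At the interior fixed point, setting dy/dt = 0 with y > 0 fixes x* = (predator death rate)/(xy coefficient) — independent of the other coefficients.
With the change, x* = 0.154/0.00111 = 139; it falls from 267.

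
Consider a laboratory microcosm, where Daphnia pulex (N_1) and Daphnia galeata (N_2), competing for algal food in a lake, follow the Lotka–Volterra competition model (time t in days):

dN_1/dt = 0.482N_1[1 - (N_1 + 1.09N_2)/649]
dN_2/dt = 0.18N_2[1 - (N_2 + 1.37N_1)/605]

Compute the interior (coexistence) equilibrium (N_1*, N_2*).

N_1* ≈ 21.2, N_2* ≈ 576

Setting both brackets to zero gives the nullclines N_1 + 1.09N_2 = 649 and 1.37N_1 + N_2 = 605.
Substituting N_2 = 605 - 1.37N_1 into the first: N_1(1 - 1.09·1.37) = 649 - 1.09·605.
So N_1* = -10.5/-0.493 = 21.2, and then N_2* = 605 - 1.37·21.2 = 576.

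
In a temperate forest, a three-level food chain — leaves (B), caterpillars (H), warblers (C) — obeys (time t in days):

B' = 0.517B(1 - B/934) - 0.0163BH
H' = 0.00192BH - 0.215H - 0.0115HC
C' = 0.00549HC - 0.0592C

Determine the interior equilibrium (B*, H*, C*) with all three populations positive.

From dC/dt = 0: 0.00549H* = 0.0592, so H* = 10.8.
From dB/dt = 0: 0.517(1 - B*/934) = 0.0163·10.8, giving B* = 934·(1 - 0.34) = 616.
From dH/dt = 0: 0.00192·616 - 0.215 = 0.0115C*, so C* = 0.969/0.0115 = 84.2.

B* ≈ 616, H* ≈ 10.8, C* ≈ 84.2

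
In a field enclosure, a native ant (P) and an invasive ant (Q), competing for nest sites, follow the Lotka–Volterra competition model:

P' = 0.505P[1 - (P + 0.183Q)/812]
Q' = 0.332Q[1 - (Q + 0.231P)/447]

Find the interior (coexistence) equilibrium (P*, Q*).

P* ≈ 762, Q* ≈ 271

Setting both brackets to zero gives the nullclines P + 0.183Q = 812 and 0.231P + Q = 447.
Substituting Q = 447 - 0.231P into the first: P(1 - 0.183·0.231) = 812 - 0.183·447.
So P* = 730/0.958 = 762, and then Q* = 447 - 0.231·762 = 271.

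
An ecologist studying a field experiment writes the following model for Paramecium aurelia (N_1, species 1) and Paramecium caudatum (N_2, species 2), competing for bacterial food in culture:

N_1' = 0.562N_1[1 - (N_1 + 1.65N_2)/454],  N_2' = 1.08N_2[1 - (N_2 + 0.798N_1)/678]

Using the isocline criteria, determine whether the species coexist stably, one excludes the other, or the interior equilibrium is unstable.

Compare the nullcline intercepts: K1/α12 = 454/1.65 = 275 < K2 = 678; K2/α21 = 678/0.798 = 850 > K1 = 454.
Since the inequalities point opposite ways, species 2 can invade but species 1 cannot.

species 2 excludes species 1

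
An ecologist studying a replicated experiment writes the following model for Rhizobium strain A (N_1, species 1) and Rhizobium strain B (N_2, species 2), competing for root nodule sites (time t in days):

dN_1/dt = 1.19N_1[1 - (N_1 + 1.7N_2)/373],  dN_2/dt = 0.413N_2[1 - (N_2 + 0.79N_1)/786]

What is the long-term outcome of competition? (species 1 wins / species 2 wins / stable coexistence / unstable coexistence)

species 2 excludes species 1

Compare the nullcline intercepts: K1/α12 = 373/1.7 = 219 < K2 = 786; K2/α21 = 786/0.79 = 995 > K1 = 373.
Since the inequalities point opposite ways, species 2 can invade but species 1 cannot.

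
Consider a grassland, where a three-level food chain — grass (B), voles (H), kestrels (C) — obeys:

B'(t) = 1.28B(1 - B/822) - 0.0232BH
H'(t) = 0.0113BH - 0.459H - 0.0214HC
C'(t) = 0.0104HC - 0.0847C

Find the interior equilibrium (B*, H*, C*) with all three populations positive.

From dC/dt = 0: 0.0104H* = 0.0847, so H* = 8.14.
From dB/dt = 0: 1.28(1 - B*/822) = 0.0232·8.14, giving B* = 822·(1 - 0.148) = 701.
From dH/dt = 0: 0.0113·701 - 0.459 = 0.0214C*, so C* = 7.46/0.0214 = 349.

B* ≈ 701, H* ≈ 8.14, C* ≈ 349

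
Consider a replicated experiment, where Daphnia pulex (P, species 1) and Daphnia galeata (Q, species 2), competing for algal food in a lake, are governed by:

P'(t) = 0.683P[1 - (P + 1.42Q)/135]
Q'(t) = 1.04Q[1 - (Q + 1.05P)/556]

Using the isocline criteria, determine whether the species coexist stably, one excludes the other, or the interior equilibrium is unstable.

species 2 excludes species 1

Compare the nullcline intercepts: K1/α12 = 135/1.42 = 95.1 < K2 = 556; K2/α21 = 556/1.05 = 530 > K1 = 135.
Since the inequalities point opposite ways, species 2 can invade but species 1 cannot.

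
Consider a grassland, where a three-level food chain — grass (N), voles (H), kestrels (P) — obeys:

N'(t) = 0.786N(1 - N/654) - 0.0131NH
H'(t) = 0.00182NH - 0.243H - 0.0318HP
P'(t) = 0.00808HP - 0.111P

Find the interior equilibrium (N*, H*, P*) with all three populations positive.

From dP/dt = 0: 0.00808H* = 0.111, so H* = 13.7.
From dN/dt = 0: 0.786(1 - N*/654) = 0.0131·13.7, giving N* = 654·(1 - 0.229) = 504.
From dH/dt = 0: 0.00182·504 - 0.243 = 0.0318P*, so P* = 0.675/0.0318 = 21.2.

N* ≈ 504, H* ≈ 13.7, P* ≈ 21.2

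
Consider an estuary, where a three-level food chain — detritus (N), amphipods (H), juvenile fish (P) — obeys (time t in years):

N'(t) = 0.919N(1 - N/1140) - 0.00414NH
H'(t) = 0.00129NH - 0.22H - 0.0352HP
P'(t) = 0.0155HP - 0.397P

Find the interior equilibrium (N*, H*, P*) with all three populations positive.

N* ≈ 1010, H* ≈ 25.6, P* ≈ 30.7

From dP/dt = 0: 0.0155H* = 0.397, so H* = 25.6.
From dN/dt = 0: 0.919(1 - N*/1140) = 0.00414·25.6, giving N* = 1140·(1 - 0.115) = 1010.
From dH/dt = 0: 0.00129·1010 - 0.22 = 0.0352P*, so P* = 1.08/0.0352 = 30.7.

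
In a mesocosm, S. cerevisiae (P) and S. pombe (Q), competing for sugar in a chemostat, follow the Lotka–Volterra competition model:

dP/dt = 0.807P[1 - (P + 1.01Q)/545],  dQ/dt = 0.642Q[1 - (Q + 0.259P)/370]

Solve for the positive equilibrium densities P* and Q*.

Setting both brackets to zero gives the nullclines P + 1.01Q = 545 and 0.259P + Q = 370.
Substituting Q = 370 - 0.259P into the first: P(1 - 1.01·0.259) = 545 - 1.01·370.
So P* = 171/0.738 = 232, and then Q* = 370 - 0.259·232 = 310.

P* ≈ 232, Q* ≈ 310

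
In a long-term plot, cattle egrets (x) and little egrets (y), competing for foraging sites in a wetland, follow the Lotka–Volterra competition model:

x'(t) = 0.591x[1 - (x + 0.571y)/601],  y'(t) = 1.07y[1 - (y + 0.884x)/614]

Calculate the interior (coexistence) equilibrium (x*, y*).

x* ≈ 506, y* ≈ 167

Setting both brackets to zero gives the nullclines x + 0.571y = 601 and 0.884x + y = 614.
Substituting y = 614 - 0.884x into the first: x(1 - 0.571·0.884) = 601 - 0.571·614.
So x* = 250/0.495 = 506, and then y* = 614 - 0.884·506 = 167.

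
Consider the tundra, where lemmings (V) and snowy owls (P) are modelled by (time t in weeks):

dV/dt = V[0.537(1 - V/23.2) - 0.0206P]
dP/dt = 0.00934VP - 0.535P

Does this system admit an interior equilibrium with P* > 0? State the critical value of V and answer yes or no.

The predator equation gives dP/dt > 0 only when V > 0.535/0.00934 = 57.3.
Without the predator, V → K = 23.2. Since 23.2 < 57.3, the predator cannot invade.

Threshold V = 57.3; K < 57.3, so no, the predator goes extinct.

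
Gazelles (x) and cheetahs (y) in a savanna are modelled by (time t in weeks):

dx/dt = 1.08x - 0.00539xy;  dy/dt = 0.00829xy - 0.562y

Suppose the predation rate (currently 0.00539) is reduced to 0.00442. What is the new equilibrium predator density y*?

At the interior fixed point, setting dx/dt = 0 with x > 0 fixes y* = (prey growth rate)/(xy coefficient) — independent of the other coefficients.
With the change, y* = 1.08/0.00442 = 244; it rises from 200.

y* ≈ 244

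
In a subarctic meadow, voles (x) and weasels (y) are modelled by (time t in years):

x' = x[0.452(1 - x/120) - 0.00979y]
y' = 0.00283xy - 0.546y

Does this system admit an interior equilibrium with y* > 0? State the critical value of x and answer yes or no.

The predator equation gives dy/dt > 0 only when x > 0.546/0.00283 = 193.
Without the predator, x → K = 120. Since 120 < 193, the predator cannot invade.

Threshold x = 193; K < 193, so no, the predator goes extinct.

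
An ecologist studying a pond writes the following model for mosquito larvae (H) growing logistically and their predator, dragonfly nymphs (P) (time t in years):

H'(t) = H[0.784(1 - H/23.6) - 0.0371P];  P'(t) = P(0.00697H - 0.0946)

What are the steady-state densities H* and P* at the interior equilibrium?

From dP/dt = 0 with P > 0: 0.00697H* = 0.0946, so H* = 13.6.
Substitute into dH/dt = 0: 0.784(1 - 13.6/23.6) = 0.0371P*.
The bracket is 0.425, giving P* = 0.333/0.0371 = 8.98.

H* ≈ 13.6, P* ≈ 8.98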